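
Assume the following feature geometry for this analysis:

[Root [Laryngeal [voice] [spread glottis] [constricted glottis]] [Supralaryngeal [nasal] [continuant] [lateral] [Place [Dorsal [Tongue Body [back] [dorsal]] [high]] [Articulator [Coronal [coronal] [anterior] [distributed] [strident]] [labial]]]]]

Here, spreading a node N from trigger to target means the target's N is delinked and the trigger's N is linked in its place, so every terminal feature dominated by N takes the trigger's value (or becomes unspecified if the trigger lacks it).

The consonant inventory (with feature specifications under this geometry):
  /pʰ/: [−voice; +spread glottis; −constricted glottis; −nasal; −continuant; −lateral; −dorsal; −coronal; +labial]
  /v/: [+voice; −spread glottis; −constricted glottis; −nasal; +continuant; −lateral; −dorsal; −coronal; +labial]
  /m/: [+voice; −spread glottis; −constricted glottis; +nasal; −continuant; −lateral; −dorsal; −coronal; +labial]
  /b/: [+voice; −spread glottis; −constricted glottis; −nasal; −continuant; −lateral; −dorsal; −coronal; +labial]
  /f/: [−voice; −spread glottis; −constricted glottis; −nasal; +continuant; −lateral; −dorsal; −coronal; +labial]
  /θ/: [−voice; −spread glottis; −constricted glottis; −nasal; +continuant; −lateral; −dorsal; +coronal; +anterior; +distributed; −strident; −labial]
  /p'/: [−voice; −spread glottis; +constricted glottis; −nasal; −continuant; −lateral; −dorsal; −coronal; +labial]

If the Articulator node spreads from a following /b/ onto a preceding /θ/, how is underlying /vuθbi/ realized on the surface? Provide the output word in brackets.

Articulator immediately or transitively dominates [coronal], [anterior], [distributed], [strident], [labial].
After delinking /θ/'s Articulator and linking /b/'s, the affected terminals become [−coronal], [+labial]; [voice], [spread glottis], [constricted glottis], … (outside Articulator) are retained from /θ/.
This feature bundle is that of [f], so /vuθbi/ surfaces as [vufbi].

[vufbi]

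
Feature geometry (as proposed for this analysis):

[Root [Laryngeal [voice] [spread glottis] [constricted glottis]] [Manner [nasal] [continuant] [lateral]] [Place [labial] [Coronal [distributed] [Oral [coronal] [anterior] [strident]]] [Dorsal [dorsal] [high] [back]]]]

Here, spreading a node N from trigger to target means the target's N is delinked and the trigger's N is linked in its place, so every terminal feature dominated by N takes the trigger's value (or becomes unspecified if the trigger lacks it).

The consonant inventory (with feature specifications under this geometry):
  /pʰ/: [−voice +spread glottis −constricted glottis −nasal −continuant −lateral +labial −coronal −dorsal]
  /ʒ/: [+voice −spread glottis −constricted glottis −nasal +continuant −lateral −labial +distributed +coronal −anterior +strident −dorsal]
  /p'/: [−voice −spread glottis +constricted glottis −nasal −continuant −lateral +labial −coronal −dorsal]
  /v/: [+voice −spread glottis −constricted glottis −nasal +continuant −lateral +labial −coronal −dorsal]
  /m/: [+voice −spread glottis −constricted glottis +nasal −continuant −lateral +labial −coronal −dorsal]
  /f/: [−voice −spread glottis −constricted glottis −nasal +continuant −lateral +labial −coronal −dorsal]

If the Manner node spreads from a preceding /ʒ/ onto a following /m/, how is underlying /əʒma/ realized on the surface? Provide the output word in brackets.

[əʒva]

Terminals under Manner in this geometry: [nasal], [continuant], [lateral].
Spreading Manner from /ʒ/ onto /m/ replaces those values with /ʒ/'s: [−nasal], [+continuant], [−lateral]. Features outside Manner ([voice], [spread glottis], [constricted glottis], …) stay as in /m/.
This feature bundle is that of [v], so /əʒma/ surfaces as [əʒva].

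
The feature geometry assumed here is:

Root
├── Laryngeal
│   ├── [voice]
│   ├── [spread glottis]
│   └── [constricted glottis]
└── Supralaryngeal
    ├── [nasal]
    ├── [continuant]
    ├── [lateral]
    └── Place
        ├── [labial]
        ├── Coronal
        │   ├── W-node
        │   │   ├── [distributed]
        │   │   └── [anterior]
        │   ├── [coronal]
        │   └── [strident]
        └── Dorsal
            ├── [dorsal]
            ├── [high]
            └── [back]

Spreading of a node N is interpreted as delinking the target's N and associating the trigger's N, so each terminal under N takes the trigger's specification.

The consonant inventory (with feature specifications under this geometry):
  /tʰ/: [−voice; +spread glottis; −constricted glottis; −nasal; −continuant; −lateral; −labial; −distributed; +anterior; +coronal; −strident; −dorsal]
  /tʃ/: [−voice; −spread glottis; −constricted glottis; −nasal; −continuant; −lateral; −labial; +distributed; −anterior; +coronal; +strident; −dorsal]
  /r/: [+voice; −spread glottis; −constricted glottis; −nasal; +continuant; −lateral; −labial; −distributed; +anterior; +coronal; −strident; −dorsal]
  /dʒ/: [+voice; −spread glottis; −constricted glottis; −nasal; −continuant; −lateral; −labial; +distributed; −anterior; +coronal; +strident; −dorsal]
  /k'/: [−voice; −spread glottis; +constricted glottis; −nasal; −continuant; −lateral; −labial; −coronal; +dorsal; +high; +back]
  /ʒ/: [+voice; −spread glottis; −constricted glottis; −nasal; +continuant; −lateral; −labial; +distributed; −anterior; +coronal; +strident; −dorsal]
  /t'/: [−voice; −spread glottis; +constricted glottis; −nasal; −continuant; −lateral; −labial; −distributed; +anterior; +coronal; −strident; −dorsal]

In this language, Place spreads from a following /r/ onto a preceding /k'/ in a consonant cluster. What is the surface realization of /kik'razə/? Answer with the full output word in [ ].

[kit'razə]

The Place node dominates the terminals [labial], [distributed], [anterior], [coronal], [strident], [dorsal], [high], [back].
After delinking /k'/'s Place and linking /r/'s, the affected terminals become [−labial], [−distributed], [+anterior], [+coronal], [−strident], [−dorsal]; [voice], [spread glottis], [constricted glottis], … (outside Place) are retained from /k'/.
Among the inventory, only /t'/ has exactly this specification, giving the surface form [kit'razə].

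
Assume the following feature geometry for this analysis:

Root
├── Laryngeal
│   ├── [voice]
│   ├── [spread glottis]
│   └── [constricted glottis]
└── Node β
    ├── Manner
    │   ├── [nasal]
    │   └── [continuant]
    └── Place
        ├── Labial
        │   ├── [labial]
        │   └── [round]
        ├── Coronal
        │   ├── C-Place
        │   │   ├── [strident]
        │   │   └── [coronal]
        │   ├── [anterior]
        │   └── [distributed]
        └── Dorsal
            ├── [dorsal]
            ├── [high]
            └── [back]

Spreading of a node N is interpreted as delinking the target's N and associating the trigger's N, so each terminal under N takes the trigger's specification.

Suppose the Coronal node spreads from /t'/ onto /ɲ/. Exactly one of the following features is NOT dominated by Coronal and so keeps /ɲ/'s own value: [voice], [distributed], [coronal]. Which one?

The terminals dominated by Coronal are [strident], [coronal], [anterior], [distributed].
Of the listed options, [coronal], [distributed] are among these and would be overwritten by spreading Coronal.
[voice] attaches under Laryngeal, not under Coronal, so /ɲ/ retains its own value for [voice].

[voice]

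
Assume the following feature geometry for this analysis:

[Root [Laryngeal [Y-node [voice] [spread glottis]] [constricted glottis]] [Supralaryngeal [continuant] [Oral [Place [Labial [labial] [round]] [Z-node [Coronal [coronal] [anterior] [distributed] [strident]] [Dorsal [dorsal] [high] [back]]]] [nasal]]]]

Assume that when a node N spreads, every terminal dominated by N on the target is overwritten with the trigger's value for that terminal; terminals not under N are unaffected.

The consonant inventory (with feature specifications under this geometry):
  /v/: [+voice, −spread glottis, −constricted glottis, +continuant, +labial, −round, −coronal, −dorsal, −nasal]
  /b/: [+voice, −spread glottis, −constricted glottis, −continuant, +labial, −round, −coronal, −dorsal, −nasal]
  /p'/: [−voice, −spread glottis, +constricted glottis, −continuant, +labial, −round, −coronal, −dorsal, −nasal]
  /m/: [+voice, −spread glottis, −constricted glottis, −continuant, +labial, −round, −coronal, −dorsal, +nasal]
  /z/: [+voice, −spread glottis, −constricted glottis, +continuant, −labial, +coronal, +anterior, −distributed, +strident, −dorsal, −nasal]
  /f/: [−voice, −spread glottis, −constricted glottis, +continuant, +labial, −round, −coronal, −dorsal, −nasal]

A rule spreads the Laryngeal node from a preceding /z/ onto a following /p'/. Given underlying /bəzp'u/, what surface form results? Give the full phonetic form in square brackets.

[bəzbu]

Laryngeal immediately or transitively dominates [voice], [spread glottis], [constricted glottis].
The target acquires /z/'s values for everything under Laryngeal — [+voice], [−spread glottis], [−constricted glottis] — while keeping its own [continuant], [labial], [round], ….
This feature bundle is that of [b], so /bəzp'u/ surfaces as [bəzbu].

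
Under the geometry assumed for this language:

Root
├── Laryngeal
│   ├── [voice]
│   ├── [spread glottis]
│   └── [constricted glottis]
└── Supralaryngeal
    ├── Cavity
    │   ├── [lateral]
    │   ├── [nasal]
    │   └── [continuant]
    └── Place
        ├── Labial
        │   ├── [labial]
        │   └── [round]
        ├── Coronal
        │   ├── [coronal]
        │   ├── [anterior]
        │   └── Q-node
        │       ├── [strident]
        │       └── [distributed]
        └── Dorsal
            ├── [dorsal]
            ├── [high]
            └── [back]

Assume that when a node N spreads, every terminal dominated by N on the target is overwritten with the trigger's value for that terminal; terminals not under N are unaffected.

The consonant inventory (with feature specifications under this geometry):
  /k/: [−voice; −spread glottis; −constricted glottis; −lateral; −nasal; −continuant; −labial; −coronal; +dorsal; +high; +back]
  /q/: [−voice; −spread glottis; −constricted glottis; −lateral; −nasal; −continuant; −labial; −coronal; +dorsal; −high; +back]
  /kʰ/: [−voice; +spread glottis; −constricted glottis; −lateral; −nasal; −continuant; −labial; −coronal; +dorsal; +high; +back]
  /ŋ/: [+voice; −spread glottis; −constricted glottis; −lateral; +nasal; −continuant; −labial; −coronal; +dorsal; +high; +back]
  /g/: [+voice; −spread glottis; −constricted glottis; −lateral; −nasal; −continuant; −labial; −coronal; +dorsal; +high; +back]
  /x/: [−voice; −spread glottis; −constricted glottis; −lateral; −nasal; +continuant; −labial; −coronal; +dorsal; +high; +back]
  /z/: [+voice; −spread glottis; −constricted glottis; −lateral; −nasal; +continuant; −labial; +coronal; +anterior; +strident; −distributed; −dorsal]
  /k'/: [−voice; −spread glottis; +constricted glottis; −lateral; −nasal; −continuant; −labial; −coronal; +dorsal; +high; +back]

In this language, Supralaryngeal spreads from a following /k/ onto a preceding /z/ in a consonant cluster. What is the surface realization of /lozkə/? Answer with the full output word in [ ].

[logkə]

Terminals under Supralaryngeal in this geometry: [lateral], [nasal], [continuant], [labial], [round], [coronal], [anterior], [strident], [distributed], [dorsal], [high], [back].
The target acquires /k/'s values for everything under Supralaryngeal — [−lateral], [−nasal], [−continuant], [−labial], [−coronal], [+dorsal], [+high], [+back] — while keeping its own [voice], [spread glottis], [constricted glottis].
Among the inventory, only /g/ has exactly this specification, giving the surface form [logkə].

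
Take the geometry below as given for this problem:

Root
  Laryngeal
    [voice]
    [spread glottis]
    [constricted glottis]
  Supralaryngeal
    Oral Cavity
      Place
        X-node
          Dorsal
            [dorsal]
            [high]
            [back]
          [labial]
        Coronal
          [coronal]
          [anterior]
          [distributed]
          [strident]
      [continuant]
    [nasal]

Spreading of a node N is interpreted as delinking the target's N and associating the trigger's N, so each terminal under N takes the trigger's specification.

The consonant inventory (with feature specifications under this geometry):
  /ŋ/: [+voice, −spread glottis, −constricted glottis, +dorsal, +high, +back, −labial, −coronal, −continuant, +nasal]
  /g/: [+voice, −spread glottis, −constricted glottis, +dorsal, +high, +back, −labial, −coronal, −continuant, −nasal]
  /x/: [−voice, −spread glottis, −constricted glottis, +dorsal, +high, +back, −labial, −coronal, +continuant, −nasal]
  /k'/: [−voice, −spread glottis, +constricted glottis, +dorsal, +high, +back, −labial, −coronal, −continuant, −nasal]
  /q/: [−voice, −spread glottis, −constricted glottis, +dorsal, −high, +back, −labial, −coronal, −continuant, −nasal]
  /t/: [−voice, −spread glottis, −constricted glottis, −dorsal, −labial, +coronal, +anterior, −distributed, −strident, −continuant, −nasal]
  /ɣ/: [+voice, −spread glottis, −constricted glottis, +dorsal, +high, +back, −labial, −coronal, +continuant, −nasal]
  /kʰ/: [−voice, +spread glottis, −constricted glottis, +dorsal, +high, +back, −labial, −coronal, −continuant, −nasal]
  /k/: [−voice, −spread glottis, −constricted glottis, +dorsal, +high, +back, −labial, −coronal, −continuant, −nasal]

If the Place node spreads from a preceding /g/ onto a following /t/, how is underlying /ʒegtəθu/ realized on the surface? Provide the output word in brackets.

[ʒegkəθu]

The Place node dominates the terminals [dorsal], [high], [back], [labial], [coronal], [anterior], [distributed], [strident].
After delinking /t/'s Place and linking /g/'s, the affected terminals become [+dorsal], [+high], [+back], [−labial], [−coronal]; [voice], [spread glottis], [constricted glottis], … (outside Place) are retained from /t/.
This feature bundle is that of [k], so /ʒegtəθu/ surfaces as [ʒegkəθu].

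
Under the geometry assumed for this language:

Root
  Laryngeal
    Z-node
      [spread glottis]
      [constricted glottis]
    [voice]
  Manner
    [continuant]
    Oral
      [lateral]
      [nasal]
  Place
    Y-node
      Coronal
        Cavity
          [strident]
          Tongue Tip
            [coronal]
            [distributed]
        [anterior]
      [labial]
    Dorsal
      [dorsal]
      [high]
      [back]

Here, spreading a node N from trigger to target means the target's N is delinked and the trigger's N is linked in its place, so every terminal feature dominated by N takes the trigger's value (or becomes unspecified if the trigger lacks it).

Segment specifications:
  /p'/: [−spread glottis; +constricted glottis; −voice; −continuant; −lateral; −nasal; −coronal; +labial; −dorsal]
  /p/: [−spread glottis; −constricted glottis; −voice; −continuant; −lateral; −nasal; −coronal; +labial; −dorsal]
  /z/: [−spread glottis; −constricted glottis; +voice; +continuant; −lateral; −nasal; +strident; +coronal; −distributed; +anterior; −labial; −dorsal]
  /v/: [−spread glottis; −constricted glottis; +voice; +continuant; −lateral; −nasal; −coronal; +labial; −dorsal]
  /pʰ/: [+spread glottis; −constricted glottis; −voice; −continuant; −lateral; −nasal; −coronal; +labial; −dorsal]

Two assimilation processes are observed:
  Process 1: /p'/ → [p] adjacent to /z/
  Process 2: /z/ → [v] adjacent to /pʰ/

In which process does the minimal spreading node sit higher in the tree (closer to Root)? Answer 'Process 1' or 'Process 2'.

Process 2

Process 1: the feature that changes is [constricted glottis]; the minimal node is [constricted glottis] (depth 3).
In Process 2, [labial], [coronal], [anterior], [distributed], [strident] change, so the minimal spreading node is Y-node at depth 2.
Depth 2 < depth 3; Process 2 involves the structurally higher constituent Y-node.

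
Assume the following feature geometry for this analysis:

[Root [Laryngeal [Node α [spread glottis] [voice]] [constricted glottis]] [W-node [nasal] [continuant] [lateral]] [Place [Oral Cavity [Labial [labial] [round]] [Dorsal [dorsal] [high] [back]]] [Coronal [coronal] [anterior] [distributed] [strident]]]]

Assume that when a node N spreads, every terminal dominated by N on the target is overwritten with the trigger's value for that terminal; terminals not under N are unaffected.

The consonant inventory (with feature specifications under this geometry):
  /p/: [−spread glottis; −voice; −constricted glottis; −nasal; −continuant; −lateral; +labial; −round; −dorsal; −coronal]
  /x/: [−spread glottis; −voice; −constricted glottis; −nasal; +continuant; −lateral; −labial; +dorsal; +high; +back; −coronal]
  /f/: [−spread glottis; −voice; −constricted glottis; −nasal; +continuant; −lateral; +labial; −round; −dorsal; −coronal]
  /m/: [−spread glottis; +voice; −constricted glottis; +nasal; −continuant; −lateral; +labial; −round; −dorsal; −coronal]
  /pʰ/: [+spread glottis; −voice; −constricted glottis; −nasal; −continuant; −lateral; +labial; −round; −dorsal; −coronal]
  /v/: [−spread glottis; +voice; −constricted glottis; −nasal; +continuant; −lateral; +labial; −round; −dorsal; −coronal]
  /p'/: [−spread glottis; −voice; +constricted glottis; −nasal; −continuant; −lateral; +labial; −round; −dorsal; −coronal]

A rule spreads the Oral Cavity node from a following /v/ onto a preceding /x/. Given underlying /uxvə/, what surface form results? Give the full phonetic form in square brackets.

The Oral Cavity node dominates the terminals [labial], [round], [dorsal], [high], [back].
After delinking /x/'s Oral Cavity and linking /v/'s, the affected terminals become [+labial], [−round], [−dorsal]; [spread glottis], [voice], [constricted glottis], … (outside Oral Cavity) are retained from /x/.
The resulting bundle matches /f/ in the inventory; substituting it for /x/ gives [ufvə].

[ufvə]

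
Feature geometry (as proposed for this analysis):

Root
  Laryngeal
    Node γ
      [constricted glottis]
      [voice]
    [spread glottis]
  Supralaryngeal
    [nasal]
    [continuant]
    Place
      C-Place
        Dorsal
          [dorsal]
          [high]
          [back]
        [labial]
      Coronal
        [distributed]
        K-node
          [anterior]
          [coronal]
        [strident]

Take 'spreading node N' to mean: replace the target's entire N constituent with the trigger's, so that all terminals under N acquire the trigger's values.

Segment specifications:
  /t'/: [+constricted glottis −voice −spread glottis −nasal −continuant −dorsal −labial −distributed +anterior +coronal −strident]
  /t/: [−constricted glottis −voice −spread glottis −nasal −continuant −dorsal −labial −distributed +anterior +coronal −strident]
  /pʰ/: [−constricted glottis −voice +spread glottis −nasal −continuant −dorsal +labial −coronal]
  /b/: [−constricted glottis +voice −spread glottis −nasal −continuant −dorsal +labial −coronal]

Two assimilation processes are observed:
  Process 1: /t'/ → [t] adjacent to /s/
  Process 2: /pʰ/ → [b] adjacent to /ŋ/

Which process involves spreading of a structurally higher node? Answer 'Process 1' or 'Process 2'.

Process 2

In Process 1, [constricted glottis] changes, so the minimal spreading node is [constricted glottis] at depth 3.
In Process 2, [voice], [spread glottis] change, so the minimal spreading node is Laryngeal at depth 1.
Laryngeal is closer to Root than [constricted glottis], so Process 2 spreads the higher node.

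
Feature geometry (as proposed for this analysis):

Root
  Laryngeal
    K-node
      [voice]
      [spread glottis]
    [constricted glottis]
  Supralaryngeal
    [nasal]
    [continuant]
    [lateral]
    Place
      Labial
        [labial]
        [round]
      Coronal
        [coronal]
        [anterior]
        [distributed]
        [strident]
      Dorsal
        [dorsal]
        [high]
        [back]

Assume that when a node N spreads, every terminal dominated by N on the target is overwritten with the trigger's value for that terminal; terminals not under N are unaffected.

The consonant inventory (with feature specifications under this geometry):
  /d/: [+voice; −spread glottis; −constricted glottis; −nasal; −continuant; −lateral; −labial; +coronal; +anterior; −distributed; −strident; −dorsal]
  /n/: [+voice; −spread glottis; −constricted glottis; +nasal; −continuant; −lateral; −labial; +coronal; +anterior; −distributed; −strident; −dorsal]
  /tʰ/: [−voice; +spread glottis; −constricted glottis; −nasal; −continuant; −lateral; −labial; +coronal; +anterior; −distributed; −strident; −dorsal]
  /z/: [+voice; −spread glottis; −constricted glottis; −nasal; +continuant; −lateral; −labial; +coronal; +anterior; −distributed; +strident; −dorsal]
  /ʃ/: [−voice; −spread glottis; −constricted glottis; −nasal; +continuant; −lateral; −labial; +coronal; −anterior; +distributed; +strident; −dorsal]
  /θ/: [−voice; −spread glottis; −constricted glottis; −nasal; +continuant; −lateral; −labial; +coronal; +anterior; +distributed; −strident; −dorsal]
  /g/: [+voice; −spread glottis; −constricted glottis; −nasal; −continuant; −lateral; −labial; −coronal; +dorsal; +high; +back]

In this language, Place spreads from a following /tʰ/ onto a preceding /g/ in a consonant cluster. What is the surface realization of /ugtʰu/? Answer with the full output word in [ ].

[udtʰu]

Place immediately or transitively dominates [labial], [round], [coronal], [anterior], [distributed], [strident], [dorsal], [high], [back].
After delinking /g/'s Place and linking /tʰ/'s, the affected terminals become [−labial], [+coronal], [+anterior], [−distributed], [−strident], [−dorsal]; [voice], [spread glottis], [constricted glottis], … (outside Place) are retained from /g/.
The resulting bundle matches /d/ in the inventory; substituting it for /g/ gives [udtʰu].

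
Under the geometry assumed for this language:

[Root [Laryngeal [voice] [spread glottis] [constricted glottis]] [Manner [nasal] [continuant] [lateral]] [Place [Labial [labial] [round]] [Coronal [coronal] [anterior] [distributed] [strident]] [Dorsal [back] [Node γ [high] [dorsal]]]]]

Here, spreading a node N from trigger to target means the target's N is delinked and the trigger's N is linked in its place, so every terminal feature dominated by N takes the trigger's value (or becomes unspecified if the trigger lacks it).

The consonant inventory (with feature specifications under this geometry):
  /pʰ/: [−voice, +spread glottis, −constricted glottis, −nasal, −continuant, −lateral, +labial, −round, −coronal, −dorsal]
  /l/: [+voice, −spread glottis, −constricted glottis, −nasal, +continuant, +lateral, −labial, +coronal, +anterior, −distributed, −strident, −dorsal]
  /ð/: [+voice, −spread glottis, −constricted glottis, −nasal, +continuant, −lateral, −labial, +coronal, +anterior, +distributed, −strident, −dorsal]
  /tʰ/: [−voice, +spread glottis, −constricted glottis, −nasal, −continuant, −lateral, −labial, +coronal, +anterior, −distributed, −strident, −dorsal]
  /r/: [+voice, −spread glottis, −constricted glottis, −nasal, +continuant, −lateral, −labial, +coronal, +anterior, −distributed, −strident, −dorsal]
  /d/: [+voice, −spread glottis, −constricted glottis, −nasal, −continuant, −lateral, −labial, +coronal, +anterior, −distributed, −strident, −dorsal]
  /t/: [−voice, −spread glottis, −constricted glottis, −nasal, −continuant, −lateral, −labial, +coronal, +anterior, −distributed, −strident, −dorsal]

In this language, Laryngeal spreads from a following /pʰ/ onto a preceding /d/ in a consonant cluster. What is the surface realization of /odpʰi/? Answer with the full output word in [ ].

The Laryngeal node dominates the terminals [voice], [spread glottis], [constricted glottis].
After delinking /d/'s Laryngeal and linking /pʰ/'s, the affected terminals become [−voice], [+spread glottis], [−constricted glottis]; [nasal], [continuant], [lateral], … (outside Laryngeal) are retained from /d/.
The resulting bundle matches /tʰ/ in the inventory; substituting it for /d/ gives [otʰpʰi].

[otʰpʰi]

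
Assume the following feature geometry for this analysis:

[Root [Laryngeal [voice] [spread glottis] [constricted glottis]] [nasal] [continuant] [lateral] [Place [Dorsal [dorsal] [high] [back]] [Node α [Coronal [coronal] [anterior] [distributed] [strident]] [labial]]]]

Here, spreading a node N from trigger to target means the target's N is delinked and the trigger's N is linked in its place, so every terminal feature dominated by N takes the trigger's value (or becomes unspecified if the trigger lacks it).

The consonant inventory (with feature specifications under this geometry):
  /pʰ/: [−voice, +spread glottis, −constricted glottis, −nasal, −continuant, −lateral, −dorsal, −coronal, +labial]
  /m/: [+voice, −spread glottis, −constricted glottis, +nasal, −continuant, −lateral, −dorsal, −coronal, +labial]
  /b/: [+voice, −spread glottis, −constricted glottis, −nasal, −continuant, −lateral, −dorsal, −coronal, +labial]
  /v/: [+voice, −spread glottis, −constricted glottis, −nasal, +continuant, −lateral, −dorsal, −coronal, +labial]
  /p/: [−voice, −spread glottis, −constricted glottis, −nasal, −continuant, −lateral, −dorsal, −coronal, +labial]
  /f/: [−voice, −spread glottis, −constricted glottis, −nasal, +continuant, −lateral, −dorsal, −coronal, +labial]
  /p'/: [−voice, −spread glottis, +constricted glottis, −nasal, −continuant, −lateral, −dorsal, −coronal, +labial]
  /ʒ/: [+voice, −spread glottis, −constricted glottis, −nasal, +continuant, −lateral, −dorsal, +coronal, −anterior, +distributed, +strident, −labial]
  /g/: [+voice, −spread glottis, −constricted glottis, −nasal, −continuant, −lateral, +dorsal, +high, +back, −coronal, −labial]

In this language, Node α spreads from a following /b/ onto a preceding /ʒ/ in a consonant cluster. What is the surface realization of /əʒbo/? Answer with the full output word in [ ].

The Node α node dominates the terminals [coronal], [anterior], [distributed], [strident], [labial].
After delinking /ʒ/'s Node α and linking /b/'s, the affected terminals become [−coronal], [+labial]; [voice], [spread glottis], [constricted glottis], … (outside Node α) are retained from /ʒ/.
The resulting bundle matches /v/ in the inventory; substituting it for /ʒ/ gives [əvbo].

[əvbo]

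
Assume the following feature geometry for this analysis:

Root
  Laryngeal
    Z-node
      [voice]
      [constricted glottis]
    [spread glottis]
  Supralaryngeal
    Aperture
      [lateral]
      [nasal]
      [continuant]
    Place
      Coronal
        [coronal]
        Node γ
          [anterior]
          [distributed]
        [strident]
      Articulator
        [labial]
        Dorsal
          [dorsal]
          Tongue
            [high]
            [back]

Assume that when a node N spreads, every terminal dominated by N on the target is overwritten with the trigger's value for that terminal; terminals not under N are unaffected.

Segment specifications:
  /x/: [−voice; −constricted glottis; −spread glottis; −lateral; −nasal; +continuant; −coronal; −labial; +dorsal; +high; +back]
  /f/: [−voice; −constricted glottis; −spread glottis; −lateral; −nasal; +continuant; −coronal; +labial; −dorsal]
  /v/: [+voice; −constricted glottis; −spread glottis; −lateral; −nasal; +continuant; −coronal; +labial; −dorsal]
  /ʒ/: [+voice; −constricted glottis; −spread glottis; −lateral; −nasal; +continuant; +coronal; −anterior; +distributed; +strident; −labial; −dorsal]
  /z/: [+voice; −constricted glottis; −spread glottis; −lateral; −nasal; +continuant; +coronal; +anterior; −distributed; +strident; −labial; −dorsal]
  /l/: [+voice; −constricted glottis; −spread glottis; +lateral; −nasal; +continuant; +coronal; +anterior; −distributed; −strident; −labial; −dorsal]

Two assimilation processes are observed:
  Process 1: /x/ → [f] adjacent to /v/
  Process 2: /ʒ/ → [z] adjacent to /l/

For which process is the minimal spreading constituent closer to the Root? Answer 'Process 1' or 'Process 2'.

Process 1

In Process 1, [labial], [dorsal], [high], [back] change, so the minimal spreading node is Articulator at depth 3.
In Process 2, [anterior], [distributed] change, so the minimal spreading node is Node γ at depth 4.
Articulator (depth 3) sits above Node γ (depth 4), making Process 1 the one with the higher spreading node.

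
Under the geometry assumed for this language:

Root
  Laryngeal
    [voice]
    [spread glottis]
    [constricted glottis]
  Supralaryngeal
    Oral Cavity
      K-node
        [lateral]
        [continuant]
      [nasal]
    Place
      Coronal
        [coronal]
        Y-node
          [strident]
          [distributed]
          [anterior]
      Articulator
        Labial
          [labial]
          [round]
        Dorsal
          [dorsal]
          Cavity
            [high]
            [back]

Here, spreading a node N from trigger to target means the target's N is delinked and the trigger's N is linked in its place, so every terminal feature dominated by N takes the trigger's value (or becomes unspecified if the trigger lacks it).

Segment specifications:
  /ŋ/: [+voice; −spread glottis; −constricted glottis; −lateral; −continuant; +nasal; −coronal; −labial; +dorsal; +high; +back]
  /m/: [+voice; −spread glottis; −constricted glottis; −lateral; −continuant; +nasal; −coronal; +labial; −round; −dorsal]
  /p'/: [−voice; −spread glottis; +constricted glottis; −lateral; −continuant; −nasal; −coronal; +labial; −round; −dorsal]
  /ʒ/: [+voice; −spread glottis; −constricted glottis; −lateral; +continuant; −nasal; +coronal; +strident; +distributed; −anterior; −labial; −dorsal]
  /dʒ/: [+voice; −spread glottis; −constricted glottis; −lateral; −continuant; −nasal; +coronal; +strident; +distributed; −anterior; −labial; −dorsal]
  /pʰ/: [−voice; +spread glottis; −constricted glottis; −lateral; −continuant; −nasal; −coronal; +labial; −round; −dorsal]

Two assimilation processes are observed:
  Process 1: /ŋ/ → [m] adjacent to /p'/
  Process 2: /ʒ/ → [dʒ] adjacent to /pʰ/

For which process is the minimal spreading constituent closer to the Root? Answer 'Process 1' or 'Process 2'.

Process 1

Process 1: the features that change are [labial], [round], [dorsal], [high], [back]; the minimal node is Articulator (depth 3).
Process 2 alters [continuant]; the lowest dominating node is [continuant] (depth 4 from Root).
Depth 3 < depth 4; Process 1 involves the structurally higher constituent Articulator.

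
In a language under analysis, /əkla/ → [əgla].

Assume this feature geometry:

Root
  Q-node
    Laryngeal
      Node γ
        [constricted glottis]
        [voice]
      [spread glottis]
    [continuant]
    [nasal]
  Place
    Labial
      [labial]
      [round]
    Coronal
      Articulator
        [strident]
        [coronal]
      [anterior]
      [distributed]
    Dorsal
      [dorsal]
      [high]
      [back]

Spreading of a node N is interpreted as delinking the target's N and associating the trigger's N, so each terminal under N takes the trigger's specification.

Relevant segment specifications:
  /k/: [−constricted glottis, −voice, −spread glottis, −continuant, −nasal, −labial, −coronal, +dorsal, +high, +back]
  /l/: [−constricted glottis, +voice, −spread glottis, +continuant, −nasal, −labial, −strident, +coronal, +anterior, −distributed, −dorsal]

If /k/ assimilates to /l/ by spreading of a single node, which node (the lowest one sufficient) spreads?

/k/ and [g] differ in [voice]; every other specified feature is identical.
With a single altered terminal, the smallest constituent that could spread is that terminal — [voice].
Features on which the two segments disagree outside [voice], such as [coronal], [dorsal], are unchanged — nothing dominating them spread, and [voice] is the minimal sufficient constituent.

[voice]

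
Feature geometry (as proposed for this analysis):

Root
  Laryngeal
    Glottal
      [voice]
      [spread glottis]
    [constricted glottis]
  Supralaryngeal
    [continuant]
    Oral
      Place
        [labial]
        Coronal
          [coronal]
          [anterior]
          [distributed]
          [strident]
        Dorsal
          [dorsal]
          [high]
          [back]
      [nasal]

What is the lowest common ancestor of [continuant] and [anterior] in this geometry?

[continuant] is immediately dominated by Supralaryngeal.
[anterior] is immediately dominated by Coronal.
The lowest node appearing on every path is Supralaryngeal; each proper daughter of Supralaryngeal fails to dominate at least one of the listed features.

Supralaryngeal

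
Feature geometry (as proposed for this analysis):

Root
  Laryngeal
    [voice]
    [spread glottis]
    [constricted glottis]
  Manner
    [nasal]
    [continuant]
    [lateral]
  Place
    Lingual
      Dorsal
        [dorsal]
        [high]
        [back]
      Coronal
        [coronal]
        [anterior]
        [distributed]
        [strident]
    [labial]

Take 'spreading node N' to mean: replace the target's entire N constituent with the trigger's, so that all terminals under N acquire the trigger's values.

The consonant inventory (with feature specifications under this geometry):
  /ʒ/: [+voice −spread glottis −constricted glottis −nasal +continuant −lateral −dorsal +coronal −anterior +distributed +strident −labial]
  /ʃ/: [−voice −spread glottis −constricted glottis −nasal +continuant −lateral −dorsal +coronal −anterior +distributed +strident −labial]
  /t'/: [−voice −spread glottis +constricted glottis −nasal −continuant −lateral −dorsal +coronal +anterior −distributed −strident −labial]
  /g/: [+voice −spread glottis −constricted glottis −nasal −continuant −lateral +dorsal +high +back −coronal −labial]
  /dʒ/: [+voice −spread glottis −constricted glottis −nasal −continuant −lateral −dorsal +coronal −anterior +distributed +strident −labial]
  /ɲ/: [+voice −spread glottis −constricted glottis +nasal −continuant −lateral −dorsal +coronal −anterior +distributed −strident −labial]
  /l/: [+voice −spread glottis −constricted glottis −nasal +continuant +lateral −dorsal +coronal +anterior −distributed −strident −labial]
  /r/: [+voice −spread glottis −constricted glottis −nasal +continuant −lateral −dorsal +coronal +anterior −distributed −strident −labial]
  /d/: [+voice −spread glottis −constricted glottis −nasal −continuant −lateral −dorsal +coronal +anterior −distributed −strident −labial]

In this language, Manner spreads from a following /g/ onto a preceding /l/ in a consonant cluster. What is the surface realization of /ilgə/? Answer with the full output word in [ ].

The Manner node dominates the terminals [nasal], [continuant], [lateral].
After delinking /l/'s Manner and linking /g/'s, the affected terminals become [−nasal], [−continuant], [−lateral]; [voice], [spread glottis], [constricted glottis], … (outside Manner) are retained from /l/.
The resulting bundle matches /d/ in the inventory; substituting it for /l/ gives [idgə].

[idgə]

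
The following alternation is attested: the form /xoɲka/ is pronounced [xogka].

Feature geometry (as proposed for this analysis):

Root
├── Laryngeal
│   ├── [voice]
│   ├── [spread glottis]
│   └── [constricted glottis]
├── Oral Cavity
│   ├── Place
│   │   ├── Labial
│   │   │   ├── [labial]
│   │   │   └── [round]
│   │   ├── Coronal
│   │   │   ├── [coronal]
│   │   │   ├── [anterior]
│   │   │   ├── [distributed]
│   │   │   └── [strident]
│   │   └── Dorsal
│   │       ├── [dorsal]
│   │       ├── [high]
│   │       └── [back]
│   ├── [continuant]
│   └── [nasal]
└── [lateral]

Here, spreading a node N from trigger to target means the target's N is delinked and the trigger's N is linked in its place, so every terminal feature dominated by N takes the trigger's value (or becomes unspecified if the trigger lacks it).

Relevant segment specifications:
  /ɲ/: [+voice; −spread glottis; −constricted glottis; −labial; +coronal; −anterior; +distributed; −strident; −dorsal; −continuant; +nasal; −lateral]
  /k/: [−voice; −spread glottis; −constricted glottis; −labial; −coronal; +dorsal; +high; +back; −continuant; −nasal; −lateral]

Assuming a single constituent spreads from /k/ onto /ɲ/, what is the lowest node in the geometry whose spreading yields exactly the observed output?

Feature comparison: [nasal], [coronal], [anterior], [distributed], [strident], [dorsal], [high], [back] differ between /ɲ/ and [g]; the remaining terminals match.
These terminals are all dominated by Oral Cavity, and no proper subconstituent of Oral Cavity covers them all; Oral Cavity is their lowest common ancestor.
Spreading Oral Cavity from /k/ overwrites each of those terminals with /k/'s values, yielding exactly [g].
Had Root spread, [voice] would have taken /k/'s value; it stays as in /ɲ/, confirming the spreading constituent is exactly Oral Cavity.

Oral Cavity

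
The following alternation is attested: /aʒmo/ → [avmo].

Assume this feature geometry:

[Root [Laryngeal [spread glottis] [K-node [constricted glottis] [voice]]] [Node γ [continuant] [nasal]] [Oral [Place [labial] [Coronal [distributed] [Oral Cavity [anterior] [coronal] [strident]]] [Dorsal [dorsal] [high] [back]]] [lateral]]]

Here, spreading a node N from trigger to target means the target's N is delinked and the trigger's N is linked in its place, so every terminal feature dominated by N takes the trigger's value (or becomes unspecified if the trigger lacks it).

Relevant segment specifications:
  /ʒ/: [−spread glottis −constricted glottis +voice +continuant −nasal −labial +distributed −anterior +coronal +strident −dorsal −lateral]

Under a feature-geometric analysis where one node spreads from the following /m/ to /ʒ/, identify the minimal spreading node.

Place

Comparing /ʒ/ with its surface form [v], the features that change are [labial], [coronal], [anterior], [distributed], [strident].
These terminals are all dominated by Place, and no proper subconstituent of Place covers them all; Place is their lowest common ancestor.
Delinking /ʒ/'s Place and associating /m/'s Place gives precisely the feature bundle of [v].
Features on which the two segments disagree outside Place, such as [nasal], [continuant], are unchanged — nothing dominating them spread, and Place is the minimal sufficient constituent.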